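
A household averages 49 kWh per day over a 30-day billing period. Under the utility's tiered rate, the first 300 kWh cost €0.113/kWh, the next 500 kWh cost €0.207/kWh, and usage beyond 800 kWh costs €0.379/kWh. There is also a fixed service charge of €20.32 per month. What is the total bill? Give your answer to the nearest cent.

Usage = 49 kWh/day × 30 days = 1470 kWh
First 300 kWh × €0.113 = €33.90
Next 500 kWh × €0.207 = €103.50
Remaining 670 kWh × €0.379 = €253.93
Energy charge = €391.33; + service €20.32 = €411.65

€411.65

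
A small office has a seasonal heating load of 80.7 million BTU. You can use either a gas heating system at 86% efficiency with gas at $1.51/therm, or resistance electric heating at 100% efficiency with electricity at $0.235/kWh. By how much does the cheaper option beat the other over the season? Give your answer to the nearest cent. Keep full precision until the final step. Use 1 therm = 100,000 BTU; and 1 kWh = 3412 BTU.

Heat load = 80.7 × 10⁶ BTU = 80,700,000 BTU
Gas: input = 80,700,000 / 0.86 = 93,837,209 BTU = 938.4 therm → 938.4 × $1.51 = $1,416.94
Electric: 80,700,000 BTU / 3412 = 23,650 kWh → × $0.235 = $5,558.18
Difference = |$1,416.94 − $5,558.18| = $4,141.24

$4141.24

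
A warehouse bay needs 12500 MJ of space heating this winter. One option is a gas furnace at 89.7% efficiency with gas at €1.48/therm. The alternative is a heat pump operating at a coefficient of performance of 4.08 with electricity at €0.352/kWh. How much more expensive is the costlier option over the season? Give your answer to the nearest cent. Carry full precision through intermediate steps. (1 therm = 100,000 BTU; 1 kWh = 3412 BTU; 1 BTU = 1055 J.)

€104.10

Heat load = 12500 MJ = 12,500,000,000 J / 1055 = 11,848,341 BTU
Gas: input = 11,848,341 / 0.897 = 13,208,853 BTU = 132.1 therm → 132.1 × €1.48 = €195.49
Heat pump: 11,848,341 BTU / 3412 = 3,473 kWh heat; / 4.08 = 851.1 kWh in → × €0.352 = €299.59
Difference = |€195.49 − €299.59| = €104.10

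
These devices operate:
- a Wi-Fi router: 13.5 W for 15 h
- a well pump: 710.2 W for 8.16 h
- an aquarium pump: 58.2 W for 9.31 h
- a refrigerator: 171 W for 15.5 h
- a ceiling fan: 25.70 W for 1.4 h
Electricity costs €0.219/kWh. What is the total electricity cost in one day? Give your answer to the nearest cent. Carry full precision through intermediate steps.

€2.02

Wi-Fi router: 13.5 W × 15 h = 202 Wh = 0.2025 kWh
well pump: 710.2 W × 8.16 h = 5,795 Wh = 5.795 kWh
aquarium pump: 58.2 W × 9.31 h = 542 Wh = 0.5418 kWh
refrigerator: 171 W × 15.5 h = 2,650 Wh = 2.651 kWh
ceiling fan: 25.70 W × 1.4 h = 36 Wh = 0.03598 kWh
Total energy = 0.2025 + 5.795 + 0.5418 + 2.651 + 0.03598 = 9.226 kWh
Cost = 9.226 kWh × €0.219 = €2.02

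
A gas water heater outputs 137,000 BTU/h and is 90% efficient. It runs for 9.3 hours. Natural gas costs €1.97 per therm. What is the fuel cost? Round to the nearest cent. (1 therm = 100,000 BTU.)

Heat delivered = 137,000 BTU/h × 9.3 h = 1,274,100 BTU
Gas input = 1,274,100 / 0.90 = 1,415,667 BTU
= 1,415,667 / 100,000 = 14.16 therm
Cost = 14.16 × €1.97/therm = €27.89

€27.89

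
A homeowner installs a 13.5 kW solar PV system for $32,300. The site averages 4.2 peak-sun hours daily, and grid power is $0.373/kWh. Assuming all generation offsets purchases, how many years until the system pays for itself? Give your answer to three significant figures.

Daily generation = 13.5 kW × 4.2 h = 56.7 kWh
Annual generation = 56.7 × 365 = 20696 kWh
Annual savings = 20696 × $0.373 = $7,719.42
Payback = $32,300 / $7,719.42 = 4.18 years

4.18 years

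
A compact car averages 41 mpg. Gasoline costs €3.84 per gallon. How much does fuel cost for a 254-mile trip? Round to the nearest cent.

€23.79

Fuel = 254 mi / 41 mpg = 6.195 gal
Cost = 6.195 gal × €3.84/gal = €23.79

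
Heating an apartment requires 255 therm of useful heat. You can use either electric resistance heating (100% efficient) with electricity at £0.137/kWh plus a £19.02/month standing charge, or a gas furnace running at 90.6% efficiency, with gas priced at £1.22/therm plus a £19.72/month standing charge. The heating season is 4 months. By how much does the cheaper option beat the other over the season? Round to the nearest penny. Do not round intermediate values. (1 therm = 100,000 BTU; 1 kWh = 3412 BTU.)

£677.71

Heat load = 255 therm × 100,000 = 25,500,000 BTU
Gas: input = 25,500,000 / 0.906 = 28,145,695 BTU = 281.5 therm → 281.5 × £1.22 = £343.38; + 4 × £19.72 standing = £422.26
Electric: 25,500,000 BTU / 3412 = 7,474 kWh → × £0.137 = £1,023.89; + 4 × £19.02 standing = £1,099.97
Difference = |£422.26 − £1,099.97| = £677.71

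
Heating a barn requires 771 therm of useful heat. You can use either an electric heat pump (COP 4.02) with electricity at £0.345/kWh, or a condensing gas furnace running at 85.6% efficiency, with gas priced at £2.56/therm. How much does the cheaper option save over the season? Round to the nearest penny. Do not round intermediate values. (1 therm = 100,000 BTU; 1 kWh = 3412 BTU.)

£366.52

Heat load = 771 therm × 100,000 = 77,100,000 BTU
Gas: input = 77,100,000 / 0.856 = 90,070,093 BTU = 900.7 therm → 900.7 × £2.56 = £2,305.79
Heat pump: 77,100,000 BTU / 3412 = 22,600 kWh heat; / 4.02 = 5,621 kWh in → × £0.345 = £1,939.27
Difference = |£2,305.79 − £1,939.27| = £366.52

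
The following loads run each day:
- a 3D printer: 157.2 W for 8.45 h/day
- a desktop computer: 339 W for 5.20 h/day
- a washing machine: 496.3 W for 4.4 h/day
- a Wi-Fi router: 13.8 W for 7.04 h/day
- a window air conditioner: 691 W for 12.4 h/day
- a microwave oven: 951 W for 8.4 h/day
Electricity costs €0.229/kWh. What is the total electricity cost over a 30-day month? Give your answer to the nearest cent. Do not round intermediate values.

3D printer: 157.2 W × 8.45 h × 30 d = 39,850 Wh = 39.85 kWh
desktop computer: 339 W × 5.20 h × 30 d = 52,884 Wh = 52.88 kWh
washing machine: 496.3 W × 4.4 h × 30 d = 65,512 Wh = 65.51 kWh
Wi-Fi router: 13.8 W × 7.04 h × 30 d = 2,915 Wh = 2.915 kWh
window air conditioner: 691 W × 12.4 h × 30 d = 257,052 Wh = 257.1 kWh
microwave oven: 951 W × 8.4 h × 30 d = 239,652 Wh = 239.7 kWh
Total energy = 39.85 + 52.88 + 65.51 + 2.915 + 257.1 + 239.7 = 657.9 kWh
Cost = 657.9 kWh × €0.229 = €150.65

€150.65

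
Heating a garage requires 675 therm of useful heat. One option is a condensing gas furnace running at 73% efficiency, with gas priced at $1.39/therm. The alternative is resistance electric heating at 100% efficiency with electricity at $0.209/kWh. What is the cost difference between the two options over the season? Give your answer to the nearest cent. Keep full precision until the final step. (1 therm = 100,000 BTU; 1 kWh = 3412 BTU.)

Heat load = 675 therm × 100,000 = 67,500,000 BTU
Gas: input = 67,500,000 / 0.73 = 92,465,753 BTU = 924.7 therm → 924.7 × $1.39 = $1,285.27
Electric: 67,500,000 BTU / 3412 = 19,780 kWh → × $0.209 = $4,134.67
Difference = |$1,285.27 − $4,134.67| = $2,849.40

$2849.40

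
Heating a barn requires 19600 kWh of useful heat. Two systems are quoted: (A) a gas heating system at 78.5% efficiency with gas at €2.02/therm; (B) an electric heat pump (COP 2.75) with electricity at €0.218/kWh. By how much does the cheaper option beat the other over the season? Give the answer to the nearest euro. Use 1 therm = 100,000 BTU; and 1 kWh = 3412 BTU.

€167

Heat load = 19600 kWh × 3412 = 66,875,200 BTU
Gas: input = 66,875,200 / 0.785 = 85,191,338 BTU = 851.9 therm → 851.9 × €2.02 = €1,720.87
Heat pump: 66,875,200 BTU / 3412 = 19,600 kWh heat; / 2.75 = 7,127 kWh in → × €0.218 = €1,553.75
Difference = |€1,720.87 − €1,553.75| = €167.12 ≈ €167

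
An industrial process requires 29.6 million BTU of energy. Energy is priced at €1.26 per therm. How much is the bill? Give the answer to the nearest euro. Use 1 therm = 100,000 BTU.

29.6 million BTU × (10 therm/million BTU) = 296 therm
Cost = 296 therm × €1.26/therm = €372.96 ≈ €373

€373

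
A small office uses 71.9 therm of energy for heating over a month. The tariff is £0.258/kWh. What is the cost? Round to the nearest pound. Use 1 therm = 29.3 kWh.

£544

71.9 therm × (29.3 kWh/therm) = 2,107 kWh
Cost = 2,107 kWh × £0.258/kWh = £543.52 ≈ £544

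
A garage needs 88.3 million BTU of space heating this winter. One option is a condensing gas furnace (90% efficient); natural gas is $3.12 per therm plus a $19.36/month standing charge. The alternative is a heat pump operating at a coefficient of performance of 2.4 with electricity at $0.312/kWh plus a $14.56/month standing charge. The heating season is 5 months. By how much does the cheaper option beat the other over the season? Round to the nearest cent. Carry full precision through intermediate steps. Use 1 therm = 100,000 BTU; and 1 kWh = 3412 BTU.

$279.24

Heat load = 88.3 × 10⁶ BTU = 88,300,000 BTU
Gas: input = 88,300,000 / 0.90 = 98,111,111 BTU = 981.1 therm → 981.1 × $3.12 = $3,061.07; + 5 × $19.36 standing = $3,157.87
Heat pump: 88,300,000 BTU / 3412 = 25,880 kWh heat; / 2.4 = 10,780 kWh in → × $0.312 = $3,364.30; + 5 × $14.56 standing = $3,437.10
Difference = |$3,157.87 − $3,437.10| = $279.24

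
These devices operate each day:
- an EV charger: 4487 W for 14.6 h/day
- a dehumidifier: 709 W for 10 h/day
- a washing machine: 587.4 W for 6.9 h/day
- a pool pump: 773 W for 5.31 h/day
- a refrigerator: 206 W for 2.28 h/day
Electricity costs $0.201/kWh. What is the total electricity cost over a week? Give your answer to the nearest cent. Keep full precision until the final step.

EV charger: 4487 W × 14.6 h × 7 d = 458,571 Wh = 458.6 kWh
dehumidifier: 709 W × 10 h × 7 d = 49,630 Wh = 49.63 kWh
washing machine: 587.4 W × 6.9 h × 7 d = 28,371 Wh = 28.37 kWh
pool pump: 773 W × 5.31 h × 7 d = 28,732 Wh = 28.73 kWh
refrigerator: 206 W × 2.28 h × 7 d = 3,288 Wh = 3.288 kWh
Total energy = 458.6 + 49.63 + 28.37 + 28.73 + 3.288 = 568.6 kWh
Cost = 568.6 kWh × $0.201 = $114.29

$114.29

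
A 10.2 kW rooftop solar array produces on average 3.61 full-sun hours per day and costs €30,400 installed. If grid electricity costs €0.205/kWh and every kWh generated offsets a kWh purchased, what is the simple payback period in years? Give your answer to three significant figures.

11 years

Daily generation = 10.2 kW × 3.61 h = 36.82 kWh
Annual generation = 36.82 × 365 = 13440 kWh
Annual savings = 13440 × €0.205 = €2,755.21
Payback = €30,400 / €2,755.21 = 11 years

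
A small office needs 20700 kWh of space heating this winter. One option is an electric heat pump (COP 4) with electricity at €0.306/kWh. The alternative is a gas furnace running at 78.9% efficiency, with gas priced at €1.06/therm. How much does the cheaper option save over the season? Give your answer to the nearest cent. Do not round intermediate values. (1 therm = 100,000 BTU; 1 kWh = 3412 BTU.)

€634.68

Heat load = 20700 kWh × 3412 = 70,628,400 BTU
Gas: input = 70,628,400 / 0.789 = 89,516,350 BTU = 895.2 therm → 895.2 × €1.06 = €948.87
Heat pump: 70,628,400 BTU / 3412 = 20,700 kWh heat; / 4 = 5,175 kWh in → × €0.306 = €1,583.55
Difference = |€948.87 − €1,583.55| = €634.68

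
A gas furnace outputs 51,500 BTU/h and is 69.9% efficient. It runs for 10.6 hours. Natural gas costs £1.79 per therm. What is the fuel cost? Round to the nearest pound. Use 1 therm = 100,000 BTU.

£14

Heat delivered = 51,500 BTU/h × 10.6 h = 545,900 BTU
Gas input = 545,900 / 0.699 = 780,973 BTU
= 780,973 / 100,000 = 7.81 therm
Cost = 7.81 × £1.79/therm = £13.98 ≈ £14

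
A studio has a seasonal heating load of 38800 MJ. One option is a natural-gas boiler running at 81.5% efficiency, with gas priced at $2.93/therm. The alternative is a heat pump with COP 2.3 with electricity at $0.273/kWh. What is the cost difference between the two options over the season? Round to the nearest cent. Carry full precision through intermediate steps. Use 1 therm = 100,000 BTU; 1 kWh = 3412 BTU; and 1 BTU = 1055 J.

$42.78

Heat load = 38800 MJ = 38,800,000,000 J / 1055 = 36,777,251 BTU
Gas: input = 36,777,251 / 0.815 = 45,125,462 BTU = 451.3 therm → 451.3 × $2.93 = $1,322.18
Heat pump: 36,777,251 BTU / 3412 = 10,780 kWh heat; / 2.3 = 4,686 kWh in → × $0.273 = $1,279.40
Difference = |$1,322.18 − $1,279.40| = $42.78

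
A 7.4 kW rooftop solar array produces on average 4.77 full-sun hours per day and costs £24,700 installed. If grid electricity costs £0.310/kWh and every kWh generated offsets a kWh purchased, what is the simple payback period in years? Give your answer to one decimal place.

6.2 years

Daily generation = 7.4 kW × 4.77 h = 35.3 kWh
Annual generation = 35.3 × 365 = 12884 kWh
Annual savings = 12884 × £0.310 = £3,993.97
Payback = £24,700 / £3,993.97 = 6.18 years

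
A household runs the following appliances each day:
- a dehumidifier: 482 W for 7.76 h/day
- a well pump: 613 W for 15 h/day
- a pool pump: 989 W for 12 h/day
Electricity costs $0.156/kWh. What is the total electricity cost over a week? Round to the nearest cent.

$27.09

dehumidifier: 482 W × 7.76 h × 7 d = 26,182 Wh = 26.18 kWh
well pump: 613 W × 15 h × 7 d = 64,365 Wh = 64.36 kWh
pool pump: 989 W × 12 h × 7 d = 83,076 Wh = 83.08 kWh
Total energy = 26.18 + 64.36 + 83.08 = 173.6 kWh
Cost = 173.6 kWh × $0.156 = $27.09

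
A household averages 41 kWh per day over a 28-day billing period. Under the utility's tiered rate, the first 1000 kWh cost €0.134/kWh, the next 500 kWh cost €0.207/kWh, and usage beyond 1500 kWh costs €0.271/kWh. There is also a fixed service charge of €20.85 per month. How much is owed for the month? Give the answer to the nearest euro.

€185

Usage = 41 kWh/day × 28 days = 1148 kWh
First 1000 kWh × €0.134 = €134.00
Next 148 kWh × €0.207 = €30.64
Remaining tier: 0 kWh (not reached)
Energy charge = €164.64; + service €20.85 = €185.49 ≈ €185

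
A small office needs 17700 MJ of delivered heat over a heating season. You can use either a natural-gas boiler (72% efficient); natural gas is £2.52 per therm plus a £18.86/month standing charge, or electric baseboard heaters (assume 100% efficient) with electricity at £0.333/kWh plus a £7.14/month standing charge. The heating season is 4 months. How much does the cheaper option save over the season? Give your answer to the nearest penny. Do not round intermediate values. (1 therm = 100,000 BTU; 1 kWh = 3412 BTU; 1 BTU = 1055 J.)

£1003.32

Heat load = 17700 MJ = 17,700,000,000 J / 1055 = 16,777,251 BTU
Gas: input = 16,777,251 / 0.72 = 23,301,738 BTU = 233 therm → 233 × £2.52 = £587.20; + 4 × £18.86 standing = £662.64
Electric: 16,777,251 BTU / 3412 = 4,917 kWh → × £0.333 = £1,637.40; + 4 × £7.14 standing = £1,665.96
Difference = |£662.64 − £1,665.96| = £1,003.32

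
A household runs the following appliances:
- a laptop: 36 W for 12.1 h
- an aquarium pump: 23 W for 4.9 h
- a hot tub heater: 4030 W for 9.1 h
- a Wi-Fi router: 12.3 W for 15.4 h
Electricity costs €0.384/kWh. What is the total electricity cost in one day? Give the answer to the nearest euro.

€14

laptop: 36 W × 12.1 h = 436 Wh = 0.4356 kWh
aquarium pump: 23 W × 4.9 h = 113 Wh = 0.1127 kWh
hot tub heater: 4030 W × 9.1 h = 36,673 Wh = 36.67 kWh
Wi-Fi router: 12.3 W × 15.4 h = 189 Wh = 0.1894 kWh
Total energy = 0.4356 + 0.1127 + 36.67 + 0.1894 = 37.41 kWh
Cost = 37.41 kWh × €0.384 = €14.37 ≈ €14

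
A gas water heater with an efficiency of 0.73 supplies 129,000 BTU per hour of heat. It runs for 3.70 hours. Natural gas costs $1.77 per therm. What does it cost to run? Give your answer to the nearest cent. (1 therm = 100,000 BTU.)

Heat delivered = 129,000 BTU/h × 3.70 h = 477,300 BTU
Gas input = 477,300 / 0.73 = 653,836 BTU
= 653,836 / 100,000 = 6.538 therm
Cost = 6.538 × $1.77/therm = $11.57

$11.57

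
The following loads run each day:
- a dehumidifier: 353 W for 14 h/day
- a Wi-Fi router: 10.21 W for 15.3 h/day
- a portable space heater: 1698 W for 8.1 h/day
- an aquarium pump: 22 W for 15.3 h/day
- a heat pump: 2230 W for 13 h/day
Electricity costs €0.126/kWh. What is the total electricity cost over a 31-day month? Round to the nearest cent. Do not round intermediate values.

€188.19

dehumidifier: 353 W × 14 h × 31 d = 153,202 Wh = 153.2 kWh
Wi-Fi router: 10.21 W × 15.3 h × 31 d = 4,843 Wh = 4.843 kWh
portable space heater: 1698 W × 8.1 h × 31 d = 426,368 Wh = 426.4 kWh
aquarium pump: 22 W × 15.3 h × 31 d = 10,435 Wh = 10.43 kWh
heat pump: 2230 W × 13 h × 31 d = 898,690 Wh = 898.7 kWh
Total energy = 153.2 + 4.843 + 426.4 + 10.43 + 898.7 = 1,494 kWh
Cost = 1,494 kWh × €0.126 = €188.19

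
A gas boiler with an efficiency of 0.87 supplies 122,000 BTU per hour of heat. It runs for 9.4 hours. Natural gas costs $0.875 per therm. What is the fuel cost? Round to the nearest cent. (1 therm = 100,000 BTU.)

Heat delivered = 122,000 BTU/h × 9.4 h = 1,146,800 BTU
Gas input = 1,146,800 / 0.87 = 1,318,161 BTU
= 1,318,161 / 100,000 = 13.18 therm
Cost = 13.18 × $0.875/therm = $11.53

$11.53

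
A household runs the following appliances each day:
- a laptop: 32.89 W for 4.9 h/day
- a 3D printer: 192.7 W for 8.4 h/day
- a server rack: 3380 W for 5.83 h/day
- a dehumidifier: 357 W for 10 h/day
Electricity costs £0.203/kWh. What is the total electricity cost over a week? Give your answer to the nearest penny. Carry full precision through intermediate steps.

laptop: 32.89 W × 4.9 h × 7 d = 1,128 Wh = 1.128 kWh
3D printer: 192.7 W × 8.4 h × 7 d = 11,331 Wh = 11.33 kWh
server rack: 3380 W × 5.83 h × 7 d = 137,938 Wh = 137.9 kWh
dehumidifier: 357 W × 10 h × 7 d = 24,990 Wh = 24.99 kWh
Total energy = 1.128 + 11.33 + 137.9 + 24.99 = 175.4 kWh
Cost = 175.4 kWh × £0.203 = £35.60

£35.60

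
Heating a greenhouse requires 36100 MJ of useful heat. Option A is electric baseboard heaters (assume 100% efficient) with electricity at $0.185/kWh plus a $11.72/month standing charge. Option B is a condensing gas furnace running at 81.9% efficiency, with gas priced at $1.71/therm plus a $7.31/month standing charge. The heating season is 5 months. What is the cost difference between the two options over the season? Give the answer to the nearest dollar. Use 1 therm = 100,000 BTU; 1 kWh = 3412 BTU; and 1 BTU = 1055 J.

$1163

Heat load = 36100 MJ = 36,100,000,000 J / 1055 = 34,218,009 BTU
Gas: input = 34,218,009 / 0.819 = 41,780,231 BTU = 417.8 therm → 417.8 × $1.71 = $714.44; + 5 × $7.31 standing = $750.99
Electric: 34,218,009 BTU / 3412 = 10,030 kWh → × $0.185 = $1,855.31; + 5 × $11.72 standing = $1,913.91
Difference = |$750.99 − $1,913.91| = $1,162.92 ≈ $1163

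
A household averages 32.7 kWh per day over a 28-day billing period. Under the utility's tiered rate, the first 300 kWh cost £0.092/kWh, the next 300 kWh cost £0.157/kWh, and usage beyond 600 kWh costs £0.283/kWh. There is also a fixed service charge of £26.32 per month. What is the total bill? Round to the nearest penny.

Usage = 32.7 kWh/day × 28 days = 915.6 kWh
First 300 kWh × £0.092 = £27.60
Next 300 kWh × £0.157 = £47.10
Remaining 315.6 kWh × £0.283 = £89.31
Energy charge = £164.01; + service £26.32 = £190.33

£190.33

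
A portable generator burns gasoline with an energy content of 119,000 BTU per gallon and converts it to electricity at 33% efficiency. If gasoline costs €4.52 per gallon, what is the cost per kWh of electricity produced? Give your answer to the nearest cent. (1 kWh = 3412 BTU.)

Electrical output per gallon = 119,000 BTU × 0.33 / 3412 BTU/kWh = 11.51 kWh
Cost per kWh = €4.52 / 11.51 kWh = €0.393

€0.39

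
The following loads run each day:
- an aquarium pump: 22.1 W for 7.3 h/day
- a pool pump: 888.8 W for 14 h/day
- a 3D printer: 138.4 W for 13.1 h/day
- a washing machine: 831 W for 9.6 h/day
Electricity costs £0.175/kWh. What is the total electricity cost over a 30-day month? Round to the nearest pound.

aquarium pump: 22.1 W × 7.3 h × 30 d = 4,840 Wh = 4.84 kWh
pool pump: 888.8 W × 14 h × 30 d = 373,296 Wh = 373.3 kWh
3D printer: 138.4 W × 13.1 h × 30 d = 54,391 Wh = 54.39 kWh
washing machine: 831 W × 9.6 h × 30 d = 239,328 Wh = 239.3 kWh
Total energy = 4.84 + 373.3 + 54.39 + 239.3 = 671.9 kWh
Cost = 671.9 kWh × £0.175 = £117.57 ≈ £118

£118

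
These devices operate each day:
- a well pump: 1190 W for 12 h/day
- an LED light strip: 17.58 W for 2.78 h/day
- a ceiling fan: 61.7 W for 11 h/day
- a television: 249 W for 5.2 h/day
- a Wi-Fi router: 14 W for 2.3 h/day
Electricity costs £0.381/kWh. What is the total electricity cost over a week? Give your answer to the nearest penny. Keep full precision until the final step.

£43.56

well pump: 1190 W × 12 h × 7 d = 99,960 Wh = 99.96 kWh
LED light strip: 17.58 W × 2.78 h × 7 d = 342 Wh = 0.3421 kWh
ceiling fan: 61.7 W × 11 h × 7 d = 4,751 Wh = 4.751 kWh
television: 249 W × 5.2 h × 7 d = 9,064 Wh = 9.064 kWh
Wi-Fi router: 14 W × 2.3 h × 7 d = 225 Wh = 0.2254 kWh
Total energy = 99.96 + 0.3421 + 4.751 + 9.064 + 0.2254 = 114.3 kWh
Cost = 114.3 kWh × £0.381 = £43.56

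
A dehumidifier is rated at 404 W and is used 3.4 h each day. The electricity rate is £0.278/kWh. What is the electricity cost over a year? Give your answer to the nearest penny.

Energy = 404 W × 3.4 h/day × 365 days = 501,364 Wh = 501.4 kWh
Cost = 501.4 kWh × £0.278/kWh = £139.38

£139.38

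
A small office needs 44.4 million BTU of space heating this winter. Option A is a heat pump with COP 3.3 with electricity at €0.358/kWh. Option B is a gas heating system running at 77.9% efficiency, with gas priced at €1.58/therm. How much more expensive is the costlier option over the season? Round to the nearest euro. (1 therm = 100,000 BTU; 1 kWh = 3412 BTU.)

€511

Heat load = 44.4 × 10⁶ BTU = 44,400,000 BTU
Gas: input = 44,400,000 / 0.779 = 56,996,149 BTU = 570 therm → 570 × €1.58 = €900.54
Heat pump: 44,400,000 BTU / 3412 = 13,010 kWh heat; / 3.3 = 3,943 kWh in → × €0.358 = €1,411.70
Difference = |€900.54 − €1,411.70| = €511.16 ≈ €511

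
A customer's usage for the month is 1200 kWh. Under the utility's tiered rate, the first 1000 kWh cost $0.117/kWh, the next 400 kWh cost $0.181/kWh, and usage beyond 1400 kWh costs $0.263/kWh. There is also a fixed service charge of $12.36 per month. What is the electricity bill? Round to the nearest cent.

$165.56

First 1000 kWh × $0.117 = $117.00
Next 200 kWh × $0.181 = $36.20
Remaining tier: 0 kWh (not reached)
Energy charge = $153.20; + service $12.36 = $165.56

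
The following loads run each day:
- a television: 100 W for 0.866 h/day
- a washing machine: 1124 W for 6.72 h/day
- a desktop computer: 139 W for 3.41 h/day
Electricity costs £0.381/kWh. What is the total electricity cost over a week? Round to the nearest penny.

television: 100 W × 0.866 h × 7 d = 606 Wh = 0.6062 kWh
washing machine: 1124 W × 6.72 h × 7 d = 52,873 Wh = 52.87 kWh
desktop computer: 139 W × 3.41 h × 7 d = 3,318 Wh = 3.318 kWh
Total energy = 0.6062 + 52.87 + 3.318 = 56.8 kWh
Cost = 56.8 kWh × £0.381 = £21.64

£21.64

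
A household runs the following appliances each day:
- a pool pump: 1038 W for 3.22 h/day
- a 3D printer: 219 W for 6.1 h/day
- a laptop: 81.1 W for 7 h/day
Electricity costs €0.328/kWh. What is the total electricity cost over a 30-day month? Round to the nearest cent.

€51.62

pool pump: 1038 W × 3.22 h × 30 d = 100,271 Wh = 100.3 kWh
3D printer: 219 W × 6.1 h × 30 d = 40,077 Wh = 40.08 kWh
laptop: 81.1 W × 7 h × 30 d = 17,031 Wh = 17.03 kWh
Total energy = 100.3 + 40.08 + 17.03 = 157.4 kWh
Cost = 157.4 kWh × €0.328 = €51.62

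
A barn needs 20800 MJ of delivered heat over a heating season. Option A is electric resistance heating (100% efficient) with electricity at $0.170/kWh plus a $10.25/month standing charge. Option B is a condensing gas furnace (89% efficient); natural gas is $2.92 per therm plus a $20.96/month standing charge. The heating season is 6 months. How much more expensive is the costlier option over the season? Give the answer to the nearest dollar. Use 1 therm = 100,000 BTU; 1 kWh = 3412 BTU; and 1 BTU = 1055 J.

$271

Heat load = 20800 MJ = 20,800,000,000 J / 1055 = 19,715,640 BTU
Gas: input = 19,715,640 / 0.89 = 22,152,404 BTU = 221.5 therm → 221.5 × $2.92 = $646.85; + 6 × $20.96 standing = $772.61
Electric: 19,715,640 BTU / 3412 = 5,778 kWh → × $0.170 = $982.31; + 6 × $10.25 standing = $1,043.81
Difference = |$772.61 − $1,043.81| = $271.20 ≈ $271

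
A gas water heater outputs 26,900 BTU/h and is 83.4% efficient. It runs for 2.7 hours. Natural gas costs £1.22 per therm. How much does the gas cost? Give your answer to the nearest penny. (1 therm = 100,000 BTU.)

£1.06

Heat delivered = 26,900 BTU/h × 2.7 h = 72,630 BTU
Gas input = 72,630 / 0.834 = 87,086 BTU
= 87,086 / 100,000 = 0.8709 therm
Cost = 0.8709 × £1.22/therm = £1.06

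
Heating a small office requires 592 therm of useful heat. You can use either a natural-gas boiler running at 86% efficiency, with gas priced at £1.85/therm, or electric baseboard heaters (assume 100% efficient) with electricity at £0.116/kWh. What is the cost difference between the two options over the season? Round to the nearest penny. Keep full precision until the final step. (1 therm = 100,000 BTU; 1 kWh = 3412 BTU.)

£739.17

Heat load = 592 therm × 100,000 = 59,200,000 BTU
Gas: input = 59,200,000 / 0.86 = 68,837,209 BTU = 688.4 therm → 688.4 × £1.85 = £1,273.49
Electric: 59,200,000 BTU / 3412 = 17,350 kWh → × £0.116 = £2,012.66
Difference = |£1,273.49 − £2,012.66| = £739.17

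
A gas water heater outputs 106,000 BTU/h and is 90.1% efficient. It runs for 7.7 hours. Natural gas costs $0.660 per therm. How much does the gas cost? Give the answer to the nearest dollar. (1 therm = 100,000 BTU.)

Heat delivered = 106,000 BTU/h × 7.7 h = 816,200 BTU
Gas input = 816,200 / 0.901 = 905,882 BTU
= 905,882 / 100,000 = 9.059 therm
Cost = 9.059 × $0.660/therm = $5.98 ≈ $6

$6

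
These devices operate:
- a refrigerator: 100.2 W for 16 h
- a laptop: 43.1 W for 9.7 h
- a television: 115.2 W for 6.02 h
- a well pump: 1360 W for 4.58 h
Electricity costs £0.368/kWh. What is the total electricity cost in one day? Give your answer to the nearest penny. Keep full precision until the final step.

refrigerator: 100.2 W × 16 h = 1,603 Wh = 1.603 kWh
laptop: 43.1 W × 9.7 h = 418 Wh = 0.4181 kWh
television: 115.2 W × 6.02 h = 694 Wh = 0.6935 kWh
well pump: 1360 W × 4.58 h = 6,229 Wh = 6.229 kWh
Total energy = 1.603 + 0.4181 + 0.6935 + 6.229 = 8.944 kWh
Cost = 8.944 kWh × £0.368 = £3.29

£3.29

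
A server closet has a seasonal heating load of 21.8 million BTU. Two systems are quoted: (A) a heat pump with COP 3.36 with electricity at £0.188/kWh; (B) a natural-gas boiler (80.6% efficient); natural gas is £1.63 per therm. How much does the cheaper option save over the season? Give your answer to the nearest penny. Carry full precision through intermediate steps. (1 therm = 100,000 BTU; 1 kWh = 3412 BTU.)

Heat load = 21.8 × 10⁶ BTU = 21,800,000 BTU
Gas: input = 21,800,000 / 0.806 = 27,047,146 BTU = 270.5 therm → 270.5 × £1.63 = £440.87
Heat pump: 21,800,000 BTU / 3412 = 6,389 kWh heat; / 3.36 = 1,902 kWh in → × £0.188 = £357.49
Difference = |£440.87 − £357.49| = £83.38

£83.38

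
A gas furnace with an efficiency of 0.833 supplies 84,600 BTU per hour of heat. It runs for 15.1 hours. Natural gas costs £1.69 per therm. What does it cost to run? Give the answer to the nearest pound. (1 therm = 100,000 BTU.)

£26

Heat delivered = 84,600 BTU/h × 15.1 h = 1,277,460 BTU
Gas input = 1,277,460 / 0.833 = 1,533,565 BTU
= 1,533,565 / 100,000 = 15.34 therm
Cost = 15.34 × £1.69/therm = £25.92 ≈ £26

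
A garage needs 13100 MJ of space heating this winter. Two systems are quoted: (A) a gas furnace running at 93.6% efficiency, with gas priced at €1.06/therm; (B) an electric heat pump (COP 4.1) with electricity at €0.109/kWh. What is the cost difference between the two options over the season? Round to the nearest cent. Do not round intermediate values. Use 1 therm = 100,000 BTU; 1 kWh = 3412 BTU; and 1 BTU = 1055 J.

€43.87

Heat load = 13100 MJ = 13,100,000,000 J / 1055 = 12,417,062 BTU
Gas: input = 12,417,062 / 0.936 = 13,266,091 BTU = 132.7 therm → 132.7 × €1.06 = €140.62
Heat pump: 12,417,062 BTU / 3412 = 3,639 kWh heat; / 4.1 = 887.6 kWh in → × €0.109 = €96.75
Difference = |€140.62 − €96.75| = €43.87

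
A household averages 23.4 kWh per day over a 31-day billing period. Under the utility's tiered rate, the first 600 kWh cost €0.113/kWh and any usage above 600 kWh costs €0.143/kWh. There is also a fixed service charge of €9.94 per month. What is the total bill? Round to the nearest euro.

Usage = 23.4 kWh/day × 31 days = 725.4 kWh
First 600 kWh × €0.113 = €67.80
Remaining 125.4 kWh × €0.143 = €17.93
Energy charge = €85.73; + service €9.94 = €95.67 ≈ €96

€96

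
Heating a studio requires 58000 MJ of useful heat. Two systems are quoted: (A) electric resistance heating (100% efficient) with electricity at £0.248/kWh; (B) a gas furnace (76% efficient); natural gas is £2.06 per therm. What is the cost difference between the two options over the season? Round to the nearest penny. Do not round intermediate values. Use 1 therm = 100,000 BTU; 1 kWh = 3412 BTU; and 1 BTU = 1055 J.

£2505.79

Heat load = 58000 MJ = 58,000,000,000 J / 1055 = 54,976,303 BTU
Gas: input = 54,976,303 / 0.76 = 72,337,241 BTU = 723.4 therm → 723.4 × £2.06 = £1,490.15
Electric: 54,976,303 BTU / 3412 = 16,110 kWh → × £0.248 = £3,995.93
Difference = |£1,490.15 − £3,995.93| = £2,505.79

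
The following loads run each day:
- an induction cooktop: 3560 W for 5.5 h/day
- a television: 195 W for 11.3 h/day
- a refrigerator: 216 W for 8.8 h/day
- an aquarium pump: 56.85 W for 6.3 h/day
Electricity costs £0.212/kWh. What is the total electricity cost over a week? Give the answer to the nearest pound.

induction cooktop: 3560 W × 5.5 h × 7 d = 137,060 Wh = 137.1 kWh
television: 195 W × 11.3 h × 7 d = 15,424 Wh = 15.42 kWh
refrigerator: 216 W × 8.8 h × 7 d = 13,306 Wh = 13.31 kWh
aquarium pump: 56.85 W × 6.3 h × 7 d = 2,507 Wh = 2.507 kWh
Total energy = 137.1 + 15.42 + 13.31 + 2.507 = 168.3 kWh
Cost = 168.3 kWh × £0.212 = £35.68 ≈ £36

£36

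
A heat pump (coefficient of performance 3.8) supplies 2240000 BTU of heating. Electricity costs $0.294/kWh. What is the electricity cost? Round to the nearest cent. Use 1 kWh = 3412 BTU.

$50.79

Heat delivered = 2,240,000 BTU / 3412 = 656.5 kWh
Electrical input = 656.5 kWh / 3.8 = 172.8 kWh
Cost = 172.8 × $0.294/kWh = $50.79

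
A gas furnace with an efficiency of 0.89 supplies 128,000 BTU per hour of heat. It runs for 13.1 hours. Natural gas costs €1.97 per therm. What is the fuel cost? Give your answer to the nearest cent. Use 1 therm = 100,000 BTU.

Heat delivered = 128,000 BTU/h × 13.1 h = 1,676,800 BTU
Gas input = 1,676,800 / 0.89 = 1,884,045 BTU
= 1,884,045 / 100,000 = 18.84 therm
Cost = 18.84 × €1.97/therm = €37.12

€37.12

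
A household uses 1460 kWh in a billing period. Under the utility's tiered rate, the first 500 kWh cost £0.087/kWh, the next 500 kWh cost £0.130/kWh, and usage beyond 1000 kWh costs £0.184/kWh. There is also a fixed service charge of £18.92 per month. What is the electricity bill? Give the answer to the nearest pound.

£212

First 500 kWh × £0.087 = £43.50
Next 500 kWh × £0.130 = £65.00
Remaining 460 kWh × £0.184 = £84.64
Energy charge = £193.14; + service £18.92 = £212.06 ≈ £212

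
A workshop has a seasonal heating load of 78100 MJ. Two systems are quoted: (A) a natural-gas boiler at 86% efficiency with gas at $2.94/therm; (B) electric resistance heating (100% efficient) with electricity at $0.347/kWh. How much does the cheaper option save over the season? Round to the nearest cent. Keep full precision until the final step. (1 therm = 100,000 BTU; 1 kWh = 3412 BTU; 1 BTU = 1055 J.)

Heat load = 78100 MJ = 78,100,000,000 J / 1055 = 74,028,436 BTU
Gas: input = 74,028,436 / 0.860 = 86,079,577 BTU = 860.8 therm → 860.8 × $2.94 = $2,530.74
Electric: 74,028,436 BTU / 3412 = 21,700 kWh → × $0.347 = $7,528.68
Difference = |$2,530.74 − $7,528.68| = $4,997.94

$4997.94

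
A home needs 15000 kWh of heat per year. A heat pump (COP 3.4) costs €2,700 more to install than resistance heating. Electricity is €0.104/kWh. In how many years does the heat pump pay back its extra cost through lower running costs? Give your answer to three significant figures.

2.45 years

Resistance: 15000 kWh × €0.104 = €1,560.00/yr
Heat pump: 15000 / 3.4 = 4412 kWh in → × €0.104 = €458.82/yr
Annual savings = €1,101.18
Payback = €2,700 / €1,101.18 = 2.45 years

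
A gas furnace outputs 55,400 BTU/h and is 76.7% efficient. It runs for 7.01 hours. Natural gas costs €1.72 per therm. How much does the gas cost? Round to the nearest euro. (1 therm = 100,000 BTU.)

€9

Heat delivered = 55,400 BTU/h × 7.01 h = 388,354 BTU
Gas input = 388,354 / 0.767 = 506,329 BTU
= 506,329 / 100,000 = 5.063 therm
Cost = 5.063 × €1.72/therm = €8.71 ≈ €9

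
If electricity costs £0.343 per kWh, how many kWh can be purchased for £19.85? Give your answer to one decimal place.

£19.85 / £0.343 per kWh = 57.87 kWh

57.9 kWh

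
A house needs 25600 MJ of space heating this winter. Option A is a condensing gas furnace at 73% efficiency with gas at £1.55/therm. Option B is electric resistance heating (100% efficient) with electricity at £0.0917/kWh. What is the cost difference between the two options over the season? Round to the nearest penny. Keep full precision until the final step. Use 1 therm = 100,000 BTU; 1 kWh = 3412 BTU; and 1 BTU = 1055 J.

Heat load = 25600 MJ = 25,600,000,000 J / 1055 = 24,265,403 BTU
Gas: input = 24,265,403 / 0.73 = 33,240,278 BTU = 332.4 therm → 332.4 × £1.55 = £515.22
Electric: 24,265,403 BTU / 3412 = 7,112 kWh → × £0.0917 = £652.15
Difference = |£515.22 − £652.15| = £136.93

£136.93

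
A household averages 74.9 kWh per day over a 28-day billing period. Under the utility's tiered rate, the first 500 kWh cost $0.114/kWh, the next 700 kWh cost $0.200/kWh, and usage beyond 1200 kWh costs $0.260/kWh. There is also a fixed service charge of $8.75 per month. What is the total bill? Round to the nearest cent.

$439.02

Usage = 74.9 kWh/day × 28 days = 2097.2 kWh
First 500 kWh × $0.114 = $57.00
Next 700 kWh × $0.200 = $140.00
Remaining 897.2 kWh × $0.260 = $233.27
Energy charge = $430.27; + service $8.75 = $439.02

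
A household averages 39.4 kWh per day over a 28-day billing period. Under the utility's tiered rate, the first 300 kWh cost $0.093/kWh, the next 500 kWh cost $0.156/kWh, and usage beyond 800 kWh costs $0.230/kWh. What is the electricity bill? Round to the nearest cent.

$175.64

Usage = 39.4 kWh/day × 28 days = 1103.2 kWh
First 300 kWh × $0.093 = $27.90
Next 500 kWh × $0.156 = $78.00
Remaining 303.2 kWh × $0.230 = $69.74
Total = $175.64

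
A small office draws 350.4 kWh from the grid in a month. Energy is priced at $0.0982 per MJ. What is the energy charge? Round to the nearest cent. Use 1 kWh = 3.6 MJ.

$123.87

350.4 kWh × (3.6 MJ/kWh) = 1,261 MJ
Cost = 1,261 MJ × $0.0982/MJ = $123.87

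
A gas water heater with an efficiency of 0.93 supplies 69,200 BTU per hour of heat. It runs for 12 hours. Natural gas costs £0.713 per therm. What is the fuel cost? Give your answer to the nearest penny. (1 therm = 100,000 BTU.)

£6.37

Heat delivered = 69,200 BTU/h × 12 h = 830,400 BTU
Gas input = 830,400 / 0.93 = 892,903 BTU
= 892,903 / 100,000 = 8.929 therm
Cost = 8.929 × £0.713/therm = £6.37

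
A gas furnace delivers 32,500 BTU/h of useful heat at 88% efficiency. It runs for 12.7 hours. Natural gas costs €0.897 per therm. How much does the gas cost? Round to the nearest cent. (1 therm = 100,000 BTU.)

Heat delivered = 32,500 BTU/h × 12.7 h = 412,750 BTU
Gas input = 412,750 / 0.88 = 469,034 BTU
= 469,034 / 100,000 = 4.69 therm
Cost = 4.69 × €0.897/therm = €4.21

€4.21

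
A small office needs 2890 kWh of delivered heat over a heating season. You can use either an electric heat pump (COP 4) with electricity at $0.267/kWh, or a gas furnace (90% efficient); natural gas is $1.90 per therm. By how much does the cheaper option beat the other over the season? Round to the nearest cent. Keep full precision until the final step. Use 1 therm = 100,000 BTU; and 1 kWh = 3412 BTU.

$15.26

Heat load = 2890 kWh × 3412 = 9,860,680 BTU
Gas: input = 9,860,680 / 0.90 = 10,956,311 BTU = 109.6 therm → 109.6 × $1.90 = $208.17
Heat pump: 9,860,680 BTU / 3412 = 2,890 kWh heat; / 4 = 722.5 kWh in → × $0.267 = $192.91
Difference = |$208.17 − $192.91| = $15.26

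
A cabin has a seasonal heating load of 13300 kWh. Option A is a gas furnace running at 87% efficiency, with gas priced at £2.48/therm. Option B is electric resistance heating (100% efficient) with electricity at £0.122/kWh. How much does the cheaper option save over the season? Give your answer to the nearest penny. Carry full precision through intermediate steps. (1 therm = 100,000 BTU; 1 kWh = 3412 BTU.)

Heat load = 13300 kWh × 3412 = 45,379,600 BTU
Gas: input = 45,379,600 / 0.87 = 52,160,460 BTU = 521.6 therm → 521.6 × £2.48 = £1,293.58
Electric: 45,379,600 BTU / 3412 = 13,300 kWh → × £0.122 = £1,622.60
Difference = |£1,293.58 − £1,622.60| = £329.02

£329.02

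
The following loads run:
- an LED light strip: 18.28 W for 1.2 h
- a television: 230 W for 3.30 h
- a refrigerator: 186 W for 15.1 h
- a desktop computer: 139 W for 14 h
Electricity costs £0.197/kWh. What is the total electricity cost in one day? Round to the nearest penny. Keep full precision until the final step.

LED light strip: 18.28 W × 1.2 h = 22 Wh = 0.02194 kWh
television: 230 W × 3.30 h = 759 Wh = 0.759 kWh
refrigerator: 186 W × 15.1 h = 2,809 Wh = 2.809 kWh
desktop computer: 139 W × 14 h = 1,946 Wh = 1.946 kWh
Total energy = 0.02194 + 0.759 + 2.809 + 1.946 = 5.536 kWh
Cost = 5.536 kWh × £0.197 = £1.09

£1.09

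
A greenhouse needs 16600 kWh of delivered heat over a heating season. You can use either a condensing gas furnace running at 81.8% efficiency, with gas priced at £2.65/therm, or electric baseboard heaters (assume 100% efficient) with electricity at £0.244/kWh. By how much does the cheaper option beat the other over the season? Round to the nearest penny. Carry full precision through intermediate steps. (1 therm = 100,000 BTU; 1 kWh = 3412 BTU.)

£2215.51

Heat load = 16600 kWh × 3412 = 56,639,200 BTU
Gas: input = 56,639,200 / 0.818 = 69,241,076 BTU = 692.4 therm → 692.4 × £2.65 = £1,834.89
Electric: 56,639,200 BTU / 3412 = 16,600 kWh → × £0.244 = £4,050.40
Difference = |£1,834.89 − £4,050.40| = £2,215.51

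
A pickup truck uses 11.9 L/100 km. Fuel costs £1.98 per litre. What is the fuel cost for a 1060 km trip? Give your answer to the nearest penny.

£249.76

Fuel = 11.9 L/100 km × 1060 km / 100 = 126.1 L
Cost = 126.1 L × £1.98/L = £249.76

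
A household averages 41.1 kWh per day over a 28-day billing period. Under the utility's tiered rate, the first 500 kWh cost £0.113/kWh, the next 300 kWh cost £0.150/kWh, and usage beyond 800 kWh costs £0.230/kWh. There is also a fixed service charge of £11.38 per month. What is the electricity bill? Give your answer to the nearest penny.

£193.56

Usage = 41.1 kWh/day × 28 days = 1150.8 kWh
First 500 kWh × £0.113 = £56.50
Next 300 kWh × £0.150 = £45.00
Remaining 350.8 kWh × £0.230 = £80.68
Energy charge = £182.18; + service £11.38 = £193.56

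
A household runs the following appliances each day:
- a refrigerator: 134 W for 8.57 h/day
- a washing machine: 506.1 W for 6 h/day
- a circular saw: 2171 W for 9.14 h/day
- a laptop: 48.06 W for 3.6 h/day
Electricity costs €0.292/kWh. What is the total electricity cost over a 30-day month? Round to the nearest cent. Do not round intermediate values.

refrigerator: 134 W × 8.57 h × 30 d = 34,451 Wh = 34.45 kWh
washing machine: 506.1 W × 6 h × 30 d = 91,098 Wh = 91.1 kWh
circular saw: 2171 W × 9.14 h × 30 d = 595,288 Wh = 595.3 kWh
laptop: 48.06 W × 3.6 h × 30 d = 5,190 Wh = 5.19 kWh
Total energy = 34.45 + 91.1 + 595.3 + 5.19 = 726 kWh
Cost = 726 kWh × €0.292 = €212.00

€212.00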